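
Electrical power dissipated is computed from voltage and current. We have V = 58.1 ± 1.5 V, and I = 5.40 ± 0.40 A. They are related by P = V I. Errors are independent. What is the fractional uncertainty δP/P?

Relative error in a monomial: (δP/P)² = Σ (nᵢ · δxᵢ/xᵢ)².
  (1·δV/V)² = (1×0.0258)² = 0.000667;  (1·δI/I)² = (1×0.0741)² = 0.00549
δP/P = √(0.00615) = 0.0784

0.0784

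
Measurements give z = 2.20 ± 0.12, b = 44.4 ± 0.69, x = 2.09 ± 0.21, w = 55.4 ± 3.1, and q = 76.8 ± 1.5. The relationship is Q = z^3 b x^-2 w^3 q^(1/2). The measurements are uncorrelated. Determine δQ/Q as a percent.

30.9%

Since Q is a product/quotient, work with relative uncertainties:
  (3·δz/z)² = (3×0.0545)² = 0.0268;  (1·δb/b)² = (1×0.0155)² = 0.000242;  (-2·δx/x)² = (-2×0.100)² = 0.0404;  (3·δw/w)² = (3×0.0560)² = 0.0282;  (½·δq/q)² = (0.5×0.0195)² = 9.54e-05
δQ/Q = √(0.0957) = 0.309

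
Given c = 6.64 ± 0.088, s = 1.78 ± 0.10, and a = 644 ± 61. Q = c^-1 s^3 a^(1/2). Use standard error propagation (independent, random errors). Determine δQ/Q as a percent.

Q is a product of powers, so relative uncertainties combine in quadrature:
  (-1·δc/c)² = (-1×0.0133)² = 0.000176;  (3·δs/s)² = (3×0.0562)² = 0.0284;  (½·δa/a)² = (0.5×0.0947)² = 0.00224
δQ/Q = √(0.0308) = 0.176

17.6%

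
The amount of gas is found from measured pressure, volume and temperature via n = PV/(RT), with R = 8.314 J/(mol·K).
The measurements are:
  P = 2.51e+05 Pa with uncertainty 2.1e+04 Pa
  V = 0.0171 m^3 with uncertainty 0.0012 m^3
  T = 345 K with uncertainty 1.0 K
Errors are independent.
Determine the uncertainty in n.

For a monomial n ∝ P, V, T^-1, fractional errors add in quadrature:
  (1·δP/P)² = (1×0.0837)² = 0.00700;  (1·δV/V)² = (1×0.0702)² = 0.00492;  (-1·δT/T)² = (-1×0.00290)² = 8.4e-06
δn/n = √(0.0119) = 0.109
n = 1.50 mol, so δn = 0.109 × 1.50 = 0.163 mol.

0.163 mol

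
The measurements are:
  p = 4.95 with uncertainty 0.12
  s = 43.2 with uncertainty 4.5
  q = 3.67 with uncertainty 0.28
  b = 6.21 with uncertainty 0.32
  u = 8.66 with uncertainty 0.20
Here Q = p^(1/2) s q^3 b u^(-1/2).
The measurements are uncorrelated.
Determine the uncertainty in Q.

2580

For a monomial Q ∝ p^(1/2), s, q^3, b, u^(-1/2), fractional errors add in quadrature:
  (½·δp/p)² = (0.5×0.0242)² = 0.000147;  (1·δs/s)² = (1×0.104)² = 0.0109;  (3·δq/q)² = (3×0.0763)² = 0.0524;  (1·δb/b)² = (1×0.0515)² = 0.00266;  (−½·δu/u)² = (-0.5×0.0231)² = 0.000133
δQ/Q = √(0.0662) = 0.257
Q = 10000, so δQ = 0.257 × 10000 = 2580.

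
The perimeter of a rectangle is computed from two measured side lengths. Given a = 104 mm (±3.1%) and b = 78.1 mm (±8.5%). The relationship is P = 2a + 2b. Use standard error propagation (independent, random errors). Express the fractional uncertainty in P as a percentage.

4.05%

For a sum/difference, combine absolute errors in quadrature:
  (2·δa)² = 41.6;  (2·δb)² = 176
δP = √(218) = 14.8 mm
P = 364 mm, so δP/P = 14.8/364 = 0.0405.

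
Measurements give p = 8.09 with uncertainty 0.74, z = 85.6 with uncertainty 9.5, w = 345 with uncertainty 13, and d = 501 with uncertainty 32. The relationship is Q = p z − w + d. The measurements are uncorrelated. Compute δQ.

105

Let h = p·z = 693. δh/h = √((1·δp/p)² + (1·δz/z)²) = √(0.00837 + 0.0123) = 0.144, so δh = 99.6.
Q = h − w + d: δQ = √(δh² + δw² + δd²) = √(9920 + 169 + 1020) = 105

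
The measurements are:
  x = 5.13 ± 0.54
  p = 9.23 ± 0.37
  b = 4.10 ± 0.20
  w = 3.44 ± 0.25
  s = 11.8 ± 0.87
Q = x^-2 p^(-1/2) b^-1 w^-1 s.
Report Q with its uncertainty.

0.0105 ± 0.00252

For a monomial Q ∝ x^-2, p^(-1/2), b^-1, w^-1, s, fractional errors add in quadrature:
  (-2·δx/x)² = (-2×0.105)² = 0.0443;  (−½·δp/p)² = (-0.5×0.0401)² = 0.000402;  (-1·δb/b)² = (-1×0.0488)² = 0.00238;  (-1·δw/w)² = (-1×0.0727)² = 0.00528;  (1·δs/s)² = (1×0.0737)² = 0.00544
δQ/Q = √(0.0578) = 0.240
Q = 0.0105, so δQ = 0.240 × 0.0105 = 0.00252.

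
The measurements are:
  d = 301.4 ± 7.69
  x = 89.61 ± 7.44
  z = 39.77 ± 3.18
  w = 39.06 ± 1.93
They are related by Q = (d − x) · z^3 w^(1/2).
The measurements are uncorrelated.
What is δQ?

Let u = d − x = 211.8. δu = √(δd² + δx²) = √(59.1 + 55.4) = 10.7, so δu/u = 0.0505.
Q is then a monomial in u, z, w:
δQ/Q = √((δu/u)² + (3·δz/z)² + (½·δw/w)²) = √(0.00255 + 0.0575 + 0.000610) = 0.246
Q = 8.326e+07, so δQ = 0.246 × 8.326e+07 = 2.05e+07.

2.05e+07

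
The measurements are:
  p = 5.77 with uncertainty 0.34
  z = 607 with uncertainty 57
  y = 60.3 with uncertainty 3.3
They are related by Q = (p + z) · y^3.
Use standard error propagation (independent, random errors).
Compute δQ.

2.54e+07

Let u = p + z = 613. δu = √(δp² + δz²) = √(0.116 + 3250) = 57.0, so δu/u = 0.0930.
Q is then a monomial in u, y:
δQ/Q = √((δu/u)² + (3·δy/y)²) = √(0.00865 + 0.0270) = 0.189
Q = 1.34e+08, so δQ = 0.189 × 1.34e+08 = 2.54e+07.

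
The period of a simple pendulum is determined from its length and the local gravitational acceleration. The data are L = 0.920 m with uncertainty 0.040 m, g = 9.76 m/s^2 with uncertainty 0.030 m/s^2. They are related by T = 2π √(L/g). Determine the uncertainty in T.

For a monomial T ∝ L^(1/2), g^(-1/2), fractional errors add in quadrature:
  (½·δL/L)² = (0.5×0.0435)² = 0.000473;  (−½·δg/g)² = (-0.5×0.00307)² = 2.36e-06
δT/T = √(0.000475) = 0.0218
T = 1.93 s, so δT = 0.0218 × 1.93 = 0.0420 s.

0.0420 s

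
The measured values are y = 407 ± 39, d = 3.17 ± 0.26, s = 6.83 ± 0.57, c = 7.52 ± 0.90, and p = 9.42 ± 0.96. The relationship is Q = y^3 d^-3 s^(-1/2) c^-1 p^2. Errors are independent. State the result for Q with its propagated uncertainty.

(9.56 ± 4.28) × 10^6

Products/powers → add relative errors in quadrature, weighted by exponent:
  (3·δy/y)² = (3×0.0958)² = 0.0826;  (-3·δd/d)² = (-3×0.0820)² = 0.0605;  (−½·δs/s)² = (-0.5×0.0835)² = 0.00174;  (-1·δc/c)² = (-1×0.120)² = 0.0143;  (2·δp/p)² = (2×0.102)² = 0.0415
δQ/Q = √(0.201) = 0.448
Q = 9.56e+06, so δQ = 0.448 × 9.56e+06 = 4.28e+06.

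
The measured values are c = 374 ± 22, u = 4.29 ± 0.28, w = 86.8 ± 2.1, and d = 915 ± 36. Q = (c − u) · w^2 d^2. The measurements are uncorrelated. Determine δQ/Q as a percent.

11.0%

Let h = c − u = 370. δh = √(δc² + δu²) = √(484 + 0.0784) = 22.0, so δh/h = 0.0595.
Q is then a monomial in h, w, d:
δQ/Q = √((δh/h)² + (2·δw/w)² + (2·δd/d)²) = √(0.00354 + 0.00234 + 0.00619) = 0.110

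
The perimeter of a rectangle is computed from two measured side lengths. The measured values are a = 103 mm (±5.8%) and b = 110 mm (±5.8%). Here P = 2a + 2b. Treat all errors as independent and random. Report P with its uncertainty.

426 ± 17.5 mm

P is a linear combination, so absolute uncertainties add in quadrature:
  (2·δa)² = 143;  (2·δb)² = 163
δP = √(306) = 17.5 mm
P = 426 mm.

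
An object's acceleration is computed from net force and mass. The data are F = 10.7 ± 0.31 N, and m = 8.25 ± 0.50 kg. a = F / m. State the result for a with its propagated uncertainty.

Relative error in a monomial: (δa/a)² = Σ (nᵢ · δxᵢ/xᵢ)².
  (1·δF/F)² = (1×0.0290)² = 0.000839;  (-1·δm/m)² = (-1×0.0606)² = 0.00367
δa/a = √(0.00451) = 0.0672
a = 1.30 m/s^2, so δa = 0.0672 × 1.30 = 0.0871 m/s^2.

1.30 ± 0.0871 m/s^2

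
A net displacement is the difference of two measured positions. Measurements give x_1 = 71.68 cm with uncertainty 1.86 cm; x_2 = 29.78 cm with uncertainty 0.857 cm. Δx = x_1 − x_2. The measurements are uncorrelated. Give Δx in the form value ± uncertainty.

41.90 ± 2.05 cm

Sums and differences: (δΔx)² = Σ (cᵢ δxᵢ)².
  (δx_1)² = 3.46;  (δx_2)² = 0.734
δΔx = √(4.19) = 2.05 cm
Δx = 41.90 cm.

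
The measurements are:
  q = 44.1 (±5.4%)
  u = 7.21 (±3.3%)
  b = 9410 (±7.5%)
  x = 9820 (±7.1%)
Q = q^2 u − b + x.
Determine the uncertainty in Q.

1870

Let p = q^2·u = 14000. δp/p = √((2·δq/q)² + (1·δu/u)²) = √(0.0117 + 0.00109) = 0.113, so δp = 1580.
Q = p − b + x: δQ = √(δp² + δb² + δx²) = √(2.51e+06 + 4.98e+05 + 4.86e+05) = 1870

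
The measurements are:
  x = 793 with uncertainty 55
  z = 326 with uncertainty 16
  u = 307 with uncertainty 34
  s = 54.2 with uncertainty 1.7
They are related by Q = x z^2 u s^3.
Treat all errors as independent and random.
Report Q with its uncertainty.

(4.12 ± 0.777) × 10^15

For a monomial Q ∝ x, z^2, u, s^3, fractional errors add in quadrature:
  (1·δx/x)² = (1×0.0694)² = 0.00481;  (2·δz/z)² = (2×0.0491)² = 0.00964;  (1·δu/u)² = (1×0.111)² = 0.0123;  (3·δs/s)² = (3×0.0314)² = 0.00885
δQ/Q = √(0.0356) = 0.189
Q = 4.12e+15, so δQ = 0.189 × 4.12e+15 = 7.77e+14.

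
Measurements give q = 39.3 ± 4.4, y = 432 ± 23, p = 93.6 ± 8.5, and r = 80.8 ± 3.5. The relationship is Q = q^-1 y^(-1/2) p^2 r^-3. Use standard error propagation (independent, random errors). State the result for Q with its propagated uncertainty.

Since Q is a product/quotient, work with relative uncertainties:
  (-1·δq/q)² = (-1×0.112)² = 0.0125;  (−½·δy/y)² = (-0.5×0.0532)² = 0.000709;  (2·δp/p)² = (2×0.0908)² = 0.0330;  (-3·δr/r)² = (-3×0.0433)² = 0.0169
δQ/Q = √(0.0631) = 0.251
Q = 2.03e-05, so δQ = 0.251 × 2.03e-05 = 5.11e-06.

(2.03 ± 0.511) × 10^-5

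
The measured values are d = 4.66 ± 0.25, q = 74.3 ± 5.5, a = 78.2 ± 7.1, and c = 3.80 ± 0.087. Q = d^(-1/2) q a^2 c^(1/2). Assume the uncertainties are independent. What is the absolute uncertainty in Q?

81300

Relative error in a monomial: (δQ/Q)² = Σ (nᵢ · δxᵢ/xᵢ)².
  (−½·δd/d)² = (-0.5×0.0536)² = 0.000720;  (1·δq/q)² = (1×0.0740)² = 0.00548;  (2·δa/a)² = (2×0.0908)² = 0.0330;  (½·δc/c)² = (0.5×0.0229)² = 0.000131
δQ/Q = √(0.0393) = 0.198
Q = 4.1e+05, so δQ = 0.198 × 4.1e+05 = 81300.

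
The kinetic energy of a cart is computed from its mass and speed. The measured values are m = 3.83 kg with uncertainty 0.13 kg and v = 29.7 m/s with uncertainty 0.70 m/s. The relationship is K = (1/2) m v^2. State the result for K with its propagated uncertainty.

1690 ± 98.1 J

Each factor contributes (exponent × relative error)² to (δK/K)²:
  (1·δm/m)² = (1×0.0339)² = 0.00115;  (2·δv/v)² = (2×0.0236)² = 0.00222
δK/K = √(0.00337) = 0.0581
K = 1690 J, so δK = 0.0581 × 1690 = 98.1 J.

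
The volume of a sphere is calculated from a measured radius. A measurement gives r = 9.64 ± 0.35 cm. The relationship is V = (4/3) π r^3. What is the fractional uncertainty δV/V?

V ∝ r^3, so δV/V = |3| · δr/r = 3 × 0.0363 = 0.109.

0.109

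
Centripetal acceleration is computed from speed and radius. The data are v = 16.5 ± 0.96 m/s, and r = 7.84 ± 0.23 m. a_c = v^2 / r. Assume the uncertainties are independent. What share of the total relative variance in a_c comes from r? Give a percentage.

(δa_c/a_c)² = (2·δv/v)² + (-1·δr/r)²
  v term: (2×0.0582)² = 0.0135
  r term: (-1×0.0293)² = 0.000861
Total = 0.0144. Share from r = 0.000861/0.0144 = 0.0598.

5.98%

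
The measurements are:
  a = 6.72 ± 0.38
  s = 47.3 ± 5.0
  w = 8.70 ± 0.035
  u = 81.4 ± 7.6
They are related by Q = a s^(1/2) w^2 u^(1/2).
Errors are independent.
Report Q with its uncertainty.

For a monomial Q ∝ a, s^(1/2), w^2, u^(1/2), fractional errors add in quadrature:
  (1·δa/a)² = (1×0.0565)² = 0.00320;  (½·δs/s)² = (0.5×0.106)² = 0.00279;  (2·δw/w)² = (2×0.00402)² = 6.47e-05;  (½·δu/u)² = (0.5×0.0934)² = 0.00218
δQ/Q = √(0.00824) = 0.0907
Q = 31600, so δQ = 0.0907 × 31600 = 2860.

31600 ± 2860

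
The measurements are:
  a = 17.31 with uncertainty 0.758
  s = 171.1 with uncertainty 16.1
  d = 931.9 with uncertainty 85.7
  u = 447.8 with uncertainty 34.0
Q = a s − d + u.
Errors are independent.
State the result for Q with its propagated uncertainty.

Let p = a·s = 2962. δp/p = √((1·δa/a)² + (1·δs/s)²) = √(0.00192 + 0.00885) = 0.104, so δp = 307.
Q = p − d + u: δQ = √(δp² + δd² + δu²) = √(94500 + 7340 + 1160) = 321
Q = 2478.

2478 ± 321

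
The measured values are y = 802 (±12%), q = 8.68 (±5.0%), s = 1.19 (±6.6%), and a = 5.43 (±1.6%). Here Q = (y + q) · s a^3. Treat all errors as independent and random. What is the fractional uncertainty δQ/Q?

0.144

Let u = y + q = 811. δu = √(δy² + δq²) = √(9260 + 0.188) = 96.2, so δu/u = 0.119.
Q is then a monomial in u, s, a:
δQ/Q = √((δu/u)² + (1·δs/s)² + (3·δa/a)²) = √(0.0141 + 0.00436 + 0.00230) = 0.144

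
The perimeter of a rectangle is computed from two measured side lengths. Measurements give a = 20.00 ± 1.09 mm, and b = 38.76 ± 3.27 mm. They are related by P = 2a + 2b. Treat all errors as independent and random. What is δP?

6.89 mm

Absolute uncertainties add in quadrature for a linear combination:
  (2·δa)² = 4.75;  (2·δb)² = 42.8
δP = √(47.5) = 6.89 mm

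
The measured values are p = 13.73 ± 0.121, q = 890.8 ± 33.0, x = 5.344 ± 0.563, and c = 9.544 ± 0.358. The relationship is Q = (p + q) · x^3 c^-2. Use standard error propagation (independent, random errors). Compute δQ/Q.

Let u = p + q = 904.5. δu = √(δp² + δq²) = √(0.0146 + 1090) = 33.0, so δu/u = 0.0365.
Q is then a monomial in u, x, c:
δQ/Q = √((δu/u)² + (3·δx/x)² + (-2·δc/c)²) = √(0.00133 + 0.0999 + 0.00563) = 0.327

0.327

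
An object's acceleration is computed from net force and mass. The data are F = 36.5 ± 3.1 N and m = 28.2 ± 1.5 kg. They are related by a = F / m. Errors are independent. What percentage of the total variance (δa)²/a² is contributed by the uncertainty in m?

(δa/a)² = (1·δF/F)² + (-1·δm/m)²
  F term: (1×0.0849)² = 0.00721
  m term: (-1×0.0532)² = 0.00283
Total = 0.0100. Share from m = 0.00283/0.0100 = 0.282.

28.2%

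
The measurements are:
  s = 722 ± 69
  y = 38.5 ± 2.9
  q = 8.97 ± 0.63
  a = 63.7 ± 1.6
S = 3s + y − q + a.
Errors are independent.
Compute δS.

Sums and differences: (δS)² = Σ (cᵢ δxᵢ)².
  (3·δs)² = 42800;  (δy)² = 8.41;  (δq)² = 0.397;  (δa)² = 2.56
δS = √(42900) = 207

207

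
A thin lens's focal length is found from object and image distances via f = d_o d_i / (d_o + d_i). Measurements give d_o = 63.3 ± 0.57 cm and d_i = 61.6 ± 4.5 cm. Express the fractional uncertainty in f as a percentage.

∂f/∂d_o = (d_i/(d_o+d_i))² = 0.243;  ∂f/∂d_i = (d_o/(d_o+d_i))² = 0.257
δf = √((∂f/∂d_o · δd_o)² + (∂f/∂d_i · δd_i)²) = √(0.0192 + 1.34) = 1.16 cm
f = 31.2 cm, so δf/f = 1.16/31.2 = 0.0373.

3.73%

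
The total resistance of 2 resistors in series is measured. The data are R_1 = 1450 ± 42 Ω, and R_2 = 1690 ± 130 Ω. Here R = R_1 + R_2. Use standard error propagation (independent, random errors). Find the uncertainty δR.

137 Ω

Absolute uncertainties add in quadrature for a linear combination:
  (δR_1)² = 1760;  (δR_2)² = 16900
δR = √(18700) = 137 Ω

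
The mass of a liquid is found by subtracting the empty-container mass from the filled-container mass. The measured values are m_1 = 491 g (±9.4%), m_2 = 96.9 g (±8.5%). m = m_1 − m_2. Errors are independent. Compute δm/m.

For a sum/difference, combine absolute errors in quadrature:
  (δm_1)² = 2130;  (δm_2)² = 67.8
δm = √(2200) = 46.9 g
m = 394 g, so δm/m = 46.9/394 = 0.119.

0.119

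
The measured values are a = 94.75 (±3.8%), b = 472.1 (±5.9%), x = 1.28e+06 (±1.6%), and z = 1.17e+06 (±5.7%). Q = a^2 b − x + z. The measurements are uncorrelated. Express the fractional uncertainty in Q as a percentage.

Let p = a^2·b = 4.238e+06. δp/p = √((2·δa/a)² + (1·δb/b)²) = √(0.00578 + 0.00348) = 0.0962, so δp = 4.08e+05.
Q = p − x + z: δQ = √(δp² + δx² + δz²) = √(1.66e+11 + 4.19e+08 + 4.45e+09) = 4.14e+05
Q = 4.128e+06, so δQ/Q = 4.14e+05/4.128e+06 = 0.100.

10.0%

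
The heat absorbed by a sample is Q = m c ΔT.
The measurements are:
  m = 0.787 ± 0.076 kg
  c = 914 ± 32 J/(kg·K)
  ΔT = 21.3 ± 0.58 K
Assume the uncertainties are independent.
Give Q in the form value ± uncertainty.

15300 ± 1630 J

Since Q is a product/quotient, work with relative uncertainties:
  (1·δm/m)² = (1×0.0966)² = 0.00933;  (1·δc/c)² = (1×0.0350)² = 0.00123;  (1·δΔT/ΔT)² = (1×0.0272)² = 0.000741
δQ/Q = √(0.0113) = 0.106
Q = 15300 J, so δQ = 0.106 × 15300 = 1630 J.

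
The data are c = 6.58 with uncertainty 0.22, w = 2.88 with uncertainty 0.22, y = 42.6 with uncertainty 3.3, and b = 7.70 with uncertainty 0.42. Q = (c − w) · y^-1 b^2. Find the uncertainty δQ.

Let u = c − w = 3.70. δu = √(δc² + δw²) = √(0.0484 + 0.0484) = 0.311, so δu/u = 0.0841.
Q is then a monomial in u, y, b:
δQ/Q = √((δu/u)² + (-1·δy/y)² + (2·δb/b)²) = √(0.00707 + 0.00600 + 0.0119) = 0.158
Q = 5.15, so δQ = 0.158 × 5.15 = 0.814.

0.814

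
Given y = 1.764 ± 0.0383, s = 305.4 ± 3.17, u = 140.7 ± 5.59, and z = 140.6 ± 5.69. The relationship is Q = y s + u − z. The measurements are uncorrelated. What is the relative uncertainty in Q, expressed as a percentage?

Let p = y·s = 538.7. δp/p = √((1·δy/y)² + (1·δs/s)²) = √(0.000471 + 0.000108) = 0.0241, so δp = 13.0.
Q = p + u − z: δQ = √(δp² + δu² + δz²) = √(168 + 31.2 + 32.4) = 15.2
Q = 538.8, so δQ/Q = 15.2/538.8 = 0.0283.

2.83%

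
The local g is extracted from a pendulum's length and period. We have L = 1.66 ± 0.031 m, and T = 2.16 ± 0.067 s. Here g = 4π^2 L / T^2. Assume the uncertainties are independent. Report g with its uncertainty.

Each factor contributes (exponent × relative error)² to (δg/g)²:
  (1·δL/L)² = (1×0.0187)² = 0.000349;  (-2·δT/T)² = (-2×0.0310)² = 0.00385
δg/g = √(0.00420) = 0.0648
g = 14.0 m/s^2, so δg = 0.0648 × 14.0 = 0.910 m/s^2.

14.0 ± 0.910 m/s^2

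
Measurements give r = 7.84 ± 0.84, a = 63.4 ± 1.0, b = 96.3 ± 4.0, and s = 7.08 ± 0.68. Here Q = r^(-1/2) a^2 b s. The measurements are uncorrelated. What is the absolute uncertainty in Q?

Each factor contributes (exponent × relative error)² to (δQ/Q)²:
  (−½·δr/r)² = (-0.5×0.107)² = 0.00287;  (2·δa/a)² = (2×0.0158)² = 0.000995;  (1·δb/b)² = (1×0.0415)² = 0.00173;  (1·δs/s)² = (1×0.0960)² = 0.00922
δQ/Q = √(0.0148) = 0.122
Q = 9.79e+05, so δQ = 0.122 × 9.79e+05 = 1.19e+05.

1.19e+05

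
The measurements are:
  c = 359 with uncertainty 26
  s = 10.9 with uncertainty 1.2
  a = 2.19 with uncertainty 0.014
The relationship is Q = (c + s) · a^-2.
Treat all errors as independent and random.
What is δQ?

5.52

Let u = c + s = 370. δu = √(δc² + δs²) = √(676 + 1.44) = 26.0, so δu/u = 0.0704.
Q is then a monomial in u, a:
δQ/Q = √((δu/u)² + (-2·δa/a)²) = √(0.00495 + 0.000163) = 0.0715
Q = 77.1, so δQ = 0.0715 × 77.1 = 5.52.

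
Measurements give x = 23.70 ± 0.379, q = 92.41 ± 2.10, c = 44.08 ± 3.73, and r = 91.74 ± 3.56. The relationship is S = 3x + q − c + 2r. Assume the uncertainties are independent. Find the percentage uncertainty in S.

Sums and differences: (δS)² = Σ (cᵢ δxᵢ)².
  (3·δx)² = 1.29;  (δq)² = 4.41;  (δc)² = 13.9;  (2·δr)² = 50.7
δS = √(70.3) = 8.39
S = 302.9, so δS/S = 8.39/302.9 = 0.0277.

2.77%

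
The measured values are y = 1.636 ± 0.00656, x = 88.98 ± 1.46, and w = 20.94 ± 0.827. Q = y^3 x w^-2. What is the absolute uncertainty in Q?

Products/powers → add relative errors in quadrature, weighted by exponent:
  (3·δy/y)² = (3×0.00401)² = 0.000145;  (1·δx/x)² = (1×0.0164)² = 0.000269;  (-2·δw/w)² = (-2×0.0395)² = 0.00624
δQ/Q = √(0.00665) = 0.0816
Q = 0.8886, so δQ = 0.0816 × 0.8886 = 0.0725.

0.0725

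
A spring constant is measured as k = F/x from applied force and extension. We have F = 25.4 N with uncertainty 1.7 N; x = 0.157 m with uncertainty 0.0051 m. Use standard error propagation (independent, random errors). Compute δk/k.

Products/powers → add relative errors in quadrature, weighted by exponent:
  (1·δF/F)² = (1×0.0669)² = 0.00448;  (-1·δx/x)² = (-1×0.0325)² = 0.00106
δk/k = √(0.00553) = 0.0744

0.0744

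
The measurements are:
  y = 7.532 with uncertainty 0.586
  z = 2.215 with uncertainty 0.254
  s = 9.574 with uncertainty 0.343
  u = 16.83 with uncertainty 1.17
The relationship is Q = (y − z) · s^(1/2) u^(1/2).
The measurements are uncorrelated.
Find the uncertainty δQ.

Let w = y − z = 5.317. δw = √(δy² + δz²) = √(0.343 + 0.0645) = 0.639, so δw/w = 0.120.
Q is then a monomial in w, s, u:
δQ/Q = √((δw/w)² + (½·δs/s)² + (½·δu/u)²) = √(0.0144 + 0.000321 + 0.00121) = 0.126
Q = 67.49, so δQ = 0.126 × 67.49 = 8.53.

8.53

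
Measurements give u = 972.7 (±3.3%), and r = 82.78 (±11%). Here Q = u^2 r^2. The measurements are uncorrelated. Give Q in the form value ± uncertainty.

(6.483 ± 1.49) × 10^9

Relative error in a monomial: (δQ/Q)² = Σ (nᵢ · δxᵢ/xᵢ)².
  (2·δu/u)² = (2×0.0330)² = 0.00436;  (2·δr/r)² = (2×0.110)² = 0.0484
δQ/Q = √(0.0528) = 0.230
Q = 6.483e+09, so δQ = 0.230 × 6.483e+09 = 1.49e+09.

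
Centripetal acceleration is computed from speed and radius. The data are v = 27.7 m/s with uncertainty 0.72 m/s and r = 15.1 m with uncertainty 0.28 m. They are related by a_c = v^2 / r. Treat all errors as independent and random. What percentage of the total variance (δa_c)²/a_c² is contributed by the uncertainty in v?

88.7%

(δa_c/a_c)² = (2·δv/v)² + (-1·δr/r)²
  v term: (2×0.0260)² = 0.00270
  r term: (-1×0.0185)² = 0.000344
Total = 0.00305. Share from v = 0.00270/0.00305 = 0.887.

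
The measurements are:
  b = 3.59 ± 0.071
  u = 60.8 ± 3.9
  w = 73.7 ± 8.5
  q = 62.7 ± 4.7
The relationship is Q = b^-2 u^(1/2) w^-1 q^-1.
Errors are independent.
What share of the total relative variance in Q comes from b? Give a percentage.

7.27%

(δQ/Q)² = (-2·δb/b)² + (½·δu/u)² + (-1·δw/w)² + (-1·δq/q)²
  b term: (-2×0.0198)² = 0.00156
  u term: (0.5×0.0641)² = 0.00103
  w term: (-1×0.115)² = 0.0133
  q term: (-1×0.0750)² = 0.00562
Total = 0.0215. Share from b = 0.00156/0.0215 = 0.0727.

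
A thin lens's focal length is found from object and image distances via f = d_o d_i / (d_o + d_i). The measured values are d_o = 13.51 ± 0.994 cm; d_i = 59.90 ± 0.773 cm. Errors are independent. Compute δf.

0.662 cm

∂f/∂d_o = (d_i/(d_o+d_i))² = 0.666;  ∂f/∂d_i = (d_o/(d_o+d_i))² = 0.0339
δf = √((∂f/∂d_o · δd_o)² + (∂f/∂d_i · δd_i)²) = √(0.438 + 0.000685) = 0.662 cm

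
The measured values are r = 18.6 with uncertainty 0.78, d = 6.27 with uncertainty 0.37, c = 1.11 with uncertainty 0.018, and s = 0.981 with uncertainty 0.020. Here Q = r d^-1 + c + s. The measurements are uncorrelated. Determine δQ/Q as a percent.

Let p = r·d^-1 = 2.97. δp/p = √((1·δr/r)² + (-1·δd/d)²) = √(0.00176 + 0.00348) = 0.0724, so δp = 0.215.
Q = p + c + s: δQ = √(δp² + δc² + δs²) = √(0.0461 + 0.000324 + 0.000400) = 0.216
Q = 5.06, so δQ/Q = 0.216/5.06 = 0.0428.

4.28%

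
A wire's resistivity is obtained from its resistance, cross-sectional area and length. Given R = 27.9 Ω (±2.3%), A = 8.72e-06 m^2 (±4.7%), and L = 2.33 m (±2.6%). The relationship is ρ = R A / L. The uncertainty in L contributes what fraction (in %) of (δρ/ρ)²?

(δρ/ρ)² = (1·δR/R)² + (1·δA/A)² + (-1·δL/L)²
  R term: (1×0.0230)² = 0.000529
  A term: (1×0.0470)² = 0.00221
  L term: (-1×0.0260)² = 0.000676
Total = 0.00341. Share from L = 0.000676/0.00341 = 0.198.

19.8%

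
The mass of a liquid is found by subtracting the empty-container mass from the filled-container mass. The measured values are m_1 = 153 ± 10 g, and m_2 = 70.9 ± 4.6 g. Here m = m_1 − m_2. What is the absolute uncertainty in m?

m is a linear combination, so absolute uncertainties add in quadrature:
  (δm_1)² = 100;  (δm_2)² = 21.2
δm = √(121) = 11.0 g

11.0 g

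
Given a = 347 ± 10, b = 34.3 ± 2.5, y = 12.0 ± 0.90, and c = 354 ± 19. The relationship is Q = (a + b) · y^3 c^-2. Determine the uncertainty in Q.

1.32

Let u = a + b = 381. δu = √(δa² + δb²) = √(100 + 6.25) = 10.3, so δu/u = 0.0270.
Q is then a monomial in u, y, c:
δQ/Q = √((δu/u)² + (3·δy/y)² + (-2·δc/c)²) = √(0.000731 + 0.0506 + 0.0115) = 0.251
Q = 5.26, so δQ = 0.251 × 5.26 = 1.32.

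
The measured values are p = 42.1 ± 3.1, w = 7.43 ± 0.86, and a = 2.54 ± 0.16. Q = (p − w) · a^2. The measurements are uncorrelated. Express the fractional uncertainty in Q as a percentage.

15.6%

Let u = p − w = 34.7. δu = √(δp² + δw²) = √(9.61 + 0.740) = 3.22, so δu/u = 0.0928.
Q is then a monomial in u, a:
δQ/Q = √((δu/u)² + (2·δa/a)²) = √(0.00861 + 0.0159) = 0.156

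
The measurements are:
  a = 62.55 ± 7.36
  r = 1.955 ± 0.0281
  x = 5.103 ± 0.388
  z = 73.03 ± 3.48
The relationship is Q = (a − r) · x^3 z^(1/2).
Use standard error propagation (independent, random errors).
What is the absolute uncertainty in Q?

17900

Let u = a − r = 60.59. δu = √(δa² + δr²) = √(54.2 + 0.000790) = 7.36, so δu/u = 0.121.
Q is then a monomial in u, x, z:
δQ/Q = √((δu/u)² + (3·δx/x)² + (½·δz/z)²) = √(0.0148 + 0.0520 + 0.000568) = 0.260
Q = 68810, so δQ = 0.260 × 68810 = 17900.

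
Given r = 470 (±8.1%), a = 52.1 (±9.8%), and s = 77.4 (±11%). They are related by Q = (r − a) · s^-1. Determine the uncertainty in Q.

Let u = r − a = 418. δu = √(δr² + δa²) = √(1450 + 26.1) = 38.4, so δu/u = 0.0919.
Q is then a monomial in u, s:
δQ/Q = √((δu/u)² + (-1·δs/s)²) = √(0.00845 + 0.0121) = 0.143
Q = 5.40, so δQ = 0.143 × 5.40 = 0.774.

0.774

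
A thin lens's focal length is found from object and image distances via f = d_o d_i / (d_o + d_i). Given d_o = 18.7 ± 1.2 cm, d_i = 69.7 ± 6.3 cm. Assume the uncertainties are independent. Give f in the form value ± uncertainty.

14.7 ± 0.797 cm

∂f/∂d_o = (d_i/(d_o+d_i))² = 0.622;  ∂f/∂d_i = (d_o/(d_o+d_i))² = 0.0447
δf = √((∂f/∂d_o · δd_o)² + (∂f/∂d_i · δd_i)²) = √(0.557 + 0.0795) = 0.797 cm
f = 14.7 cm.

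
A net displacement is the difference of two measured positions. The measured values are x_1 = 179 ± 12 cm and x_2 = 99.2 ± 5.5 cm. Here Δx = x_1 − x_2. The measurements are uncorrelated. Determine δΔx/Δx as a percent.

Δx is a linear combination, so absolute uncertainties add in quadrature:
  (δx_1)² = 144;  (δx_2)² = 30.2
δΔx = √(174) = 13.2 cm
Δx = 79.8 cm, so δΔx/Δx = 13.2/79.8 = 0.165.

16.5%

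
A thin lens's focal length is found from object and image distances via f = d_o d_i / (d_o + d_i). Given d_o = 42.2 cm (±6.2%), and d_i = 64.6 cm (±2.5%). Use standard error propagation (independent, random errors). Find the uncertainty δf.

0.990 cm

∂f/∂d_o = (d_i/(d_o+d_i))² = 0.366;  ∂f/∂d_i = (d_o/(d_o+d_i))² = 0.156
δf = √((∂f/∂d_o · δd_o)² + (∂f/∂d_i · δd_i)²) = √(0.916 + 0.0636) = 0.990 cm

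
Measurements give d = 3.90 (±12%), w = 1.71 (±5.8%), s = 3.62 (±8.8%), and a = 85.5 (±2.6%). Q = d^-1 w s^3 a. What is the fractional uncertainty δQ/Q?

0.297

Relative error in a monomial: (δQ/Q)² = Σ (nᵢ · δxᵢ/xᵢ)².
  (-1·δd/d)² = (-1×0.120)² = 0.0144;  (1·δw/w)² = (1×0.0580)² = 0.00336;  (3·δs/s)² = (3×0.0880)² = 0.0697;  (1·δa/a)² = (1×0.0260)² = 0.000676
δQ/Q = √(0.0881) = 0.297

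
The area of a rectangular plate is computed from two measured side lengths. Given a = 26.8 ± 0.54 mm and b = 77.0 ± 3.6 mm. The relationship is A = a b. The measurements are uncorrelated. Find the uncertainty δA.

105 mm^2

Products/powers → add relative errors in quadrature, weighted by exponent:
  (1·δa/a)² = (1×0.0201)² = 0.000406;  (1·δb/b)² = (1×0.0468)² = 0.00219
δA/A = √(0.00259) = 0.0509
A = 2060 mm^2, so δA = 0.0509 × 2060 = 105 mm^2.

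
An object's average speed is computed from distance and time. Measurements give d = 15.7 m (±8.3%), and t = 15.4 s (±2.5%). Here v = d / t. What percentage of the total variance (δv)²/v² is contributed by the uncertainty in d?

(δv/v)² = (1·δd/d)² + (-1·δt/t)²
  d term: (1×0.0830)² = 0.00689
  t term: (-1×0.0250)² = 0.000625
Total = 0.00751. Share from d = 0.00689/0.00751 = 0.917.

91.7%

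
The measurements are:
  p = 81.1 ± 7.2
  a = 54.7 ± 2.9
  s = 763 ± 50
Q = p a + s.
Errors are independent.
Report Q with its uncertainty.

5200 ± 461

Let w = p·a = 4440. δw/w = √((1·δp/p)² + (1·δa/a)²) = √(0.00788 + 0.00281) = 0.103, so δw = 459.
Q = w + s: δQ = √(δw² + δs²) = √(2.1e+05 + 2500) = 461
Q = 5200.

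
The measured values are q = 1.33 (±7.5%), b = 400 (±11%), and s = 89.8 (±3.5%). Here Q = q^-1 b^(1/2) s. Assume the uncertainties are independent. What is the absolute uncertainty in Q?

134

Q is a product of powers, so relative uncertainties combine in quadrature:
  (-1·δq/q)² = (-1×0.0750)² = 0.00562;  (½·δb/b)² = (0.5×0.110)² = 0.00302;  (1·δs/s)² = (1×0.0350)² = 0.00123
δQ/Q = √(0.00988) = 0.0994
Q = 1350, so δQ = 0.0994 × 1350 = 134.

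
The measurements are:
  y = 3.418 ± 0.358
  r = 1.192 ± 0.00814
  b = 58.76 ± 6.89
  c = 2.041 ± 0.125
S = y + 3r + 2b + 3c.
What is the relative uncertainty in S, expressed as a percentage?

For a sum/difference, combine absolute errors in quadrature:
  (δy)² = 0.128;  (3·δr)² = 0.000596;  (2·δb)² = 190;  (3·δc)² = 0.141
δS = √(190) = 13.8
S = 130.6, so δS/S = 13.8/130.6 = 0.106.

10.6%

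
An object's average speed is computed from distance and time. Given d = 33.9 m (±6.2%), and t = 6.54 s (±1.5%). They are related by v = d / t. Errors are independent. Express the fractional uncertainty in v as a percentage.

v is a product of powers, so relative uncertainties combine in quadrature:
  (1·δd/d)² = (1×0.0620)² = 0.00384;  (-1·δt/t)² = (-1×0.0150)² = 0.000225
δv/v = √(0.00407) = 0.0638

6.38%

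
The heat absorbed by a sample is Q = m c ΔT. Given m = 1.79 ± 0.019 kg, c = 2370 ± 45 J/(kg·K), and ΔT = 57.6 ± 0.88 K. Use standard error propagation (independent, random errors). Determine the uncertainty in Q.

Since Q is a product/quotient, work with relative uncertainties:
  (1·δm/m)² = (1×0.0106)² = 0.000113;  (1·δc/c)² = (1×0.0190)² = 0.000361;  (1·δΔT/ΔT)² = (1×0.0153)² = 0.000233
δQ/Q = √(0.000707) = 0.0266
Q = 2.44e+05 J, so δQ = 0.0266 × 2.44e+05 = 6500 J.

6500 J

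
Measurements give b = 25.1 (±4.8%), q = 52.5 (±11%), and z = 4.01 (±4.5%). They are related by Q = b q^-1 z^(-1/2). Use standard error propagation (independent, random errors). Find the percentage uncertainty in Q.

Since Q is a product/quotient, work with relative uncertainties:
  (1·δb/b)² = (1×0.0480)² = 0.00230;  (-1·δq/q)² = (-1×0.110)² = 0.0121;  (−½·δz/z)² = (-0.5×0.0450)² = 0.000506
δQ/Q = √(0.0149) = 0.122

12.2%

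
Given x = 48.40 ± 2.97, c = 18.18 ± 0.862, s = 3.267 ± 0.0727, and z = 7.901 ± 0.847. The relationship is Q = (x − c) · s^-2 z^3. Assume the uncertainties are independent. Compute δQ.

Let u = x − c = 30.22. δu = √(δx² + δc²) = √(8.82 + 0.743) = 3.09, so δu/u = 0.102.
Q is then a monomial in u, s, z:
δQ/Q = √((δu/u)² + (-2·δs/s)² + (3·δz/z)²) = √(0.0105 + 0.00198 + 0.103) = 0.340
Q = 1397, so δQ = 0.340 × 1397 = 475.

475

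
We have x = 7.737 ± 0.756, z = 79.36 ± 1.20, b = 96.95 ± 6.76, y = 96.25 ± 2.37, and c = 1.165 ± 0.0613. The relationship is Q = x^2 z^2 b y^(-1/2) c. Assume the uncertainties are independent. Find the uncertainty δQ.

9.4e+05

Relative error in a monomial: (δQ/Q)² = Σ (nᵢ · δxᵢ/xᵢ)².
  (2·δx/x)² = (2×0.0977)² = 0.0382;  (2·δz/z)² = (2×0.0151)² = 0.000915;  (1·δb/b)² = (1×0.0697)² = 0.00486;  (−½·δy/y)² = (-0.5×0.0246)² = 0.000152;  (1·δc/c)² = (1×0.0526)² = 0.00277
δQ/Q = √(0.0469) = 0.217
Q = 4.34e+06, so δQ = 0.217 × 4.34e+06 = 9.4e+05.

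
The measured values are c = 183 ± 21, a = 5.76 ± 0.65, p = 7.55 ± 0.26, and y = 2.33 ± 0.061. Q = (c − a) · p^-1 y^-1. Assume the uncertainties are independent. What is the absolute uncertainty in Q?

1.27

Let u = c − a = 177. δu = √(δc² + δa²) = √(441 + 0.423) = 21.0, so δu/u = 0.119.
Q is then a monomial in u, p, y:
δQ/Q = √((δu/u)² + (-1·δp/p)² + (-1·δy/y)²) = √(0.0141 + 0.00119 + 0.000685) = 0.126
Q = 10.1, so δQ = 0.126 × 10.1 = 1.27.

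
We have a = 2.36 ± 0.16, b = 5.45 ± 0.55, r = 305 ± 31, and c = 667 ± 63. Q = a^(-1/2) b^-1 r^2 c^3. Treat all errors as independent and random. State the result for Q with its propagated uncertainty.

(3.30 ± 1.20) × 10^12

Products/powers → add relative errors in quadrature, weighted by exponent:
  (−½·δa/a)² = (-0.5×0.0678)² = 0.00115;  (-1·δb/b)² = (-1×0.101)² = 0.0102;  (2·δr/r)² = (2×0.102)² = 0.0413;  (3·δc/c)² = (3×0.0945)² = 0.0803
δQ/Q = √(0.133) = 0.365
Q = 3.3e+12, so δQ = 0.365 × 3.3e+12 = 1.2e+12.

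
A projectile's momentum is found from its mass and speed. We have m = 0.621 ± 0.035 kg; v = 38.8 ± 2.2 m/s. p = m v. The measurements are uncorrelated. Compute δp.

Each factor contributes (exponent × relative error)² to (δp/p)²:
  (1·δm/m)² = (1×0.0564)² = 0.00318;  (1·δv/v)² = (1×0.0567)² = 0.00322
δp/p = √(0.00639) = 0.0799
p = 24.1 kg·m/s, so δp = 0.0799 × 24.1 = 1.93 kg·m/s.

1.93 kg·m/s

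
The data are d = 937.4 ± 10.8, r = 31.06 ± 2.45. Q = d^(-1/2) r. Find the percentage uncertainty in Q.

Since Q is a product/quotient, work with relative uncertainties:
  (−½·δd/d)² = (-0.5×0.0115)² = 3.32e-05;  (1·δr/r)² = (1×0.0789)² = 0.00622
δQ/Q = √(0.00626) = 0.0791

7.91%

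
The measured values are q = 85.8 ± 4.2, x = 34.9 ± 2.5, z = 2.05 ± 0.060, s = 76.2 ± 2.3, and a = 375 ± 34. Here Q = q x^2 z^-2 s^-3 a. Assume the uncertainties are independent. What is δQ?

Q is a product of powers, so relative uncertainties combine in quadrature:
  (1·δq/q)² = (1×0.0490)² = 0.00240;  (2·δx/x)² = (2×0.0716)² = 0.0205;  (-2·δz/z)² = (-2×0.0293)² = 0.00343;  (-3·δs/s)² = (-3×0.0302)² = 0.00820;  (1·δa/a)² = (1×0.0907)² = 0.00822
δQ/Q = √(0.0428) = 0.207
Q = 21.1, so δQ = 0.207 × 21.1 = 4.36.

4.36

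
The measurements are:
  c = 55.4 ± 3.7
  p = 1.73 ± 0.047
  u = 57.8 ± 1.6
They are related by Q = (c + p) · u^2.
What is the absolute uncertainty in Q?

16300

Let w = c + p = 57.1. δw = √(δc² + δp²) = √(13.7 + 0.00221) = 3.70, so δw/w = 0.0648.
Q is then a monomial in w, u:
δQ/Q = √((δw/w)² + (2·δu/u)²) = √(0.00420 + 0.00307) = 0.0852
Q = 1.91e+05, so δQ = 0.0852 × 1.91e+05 = 16300.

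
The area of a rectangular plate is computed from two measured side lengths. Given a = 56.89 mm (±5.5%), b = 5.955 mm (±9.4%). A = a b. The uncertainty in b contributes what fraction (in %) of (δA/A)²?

(δA/A)² = (1·δa/a)² + (1·δb/b)²
  a term: (1×0.0550)² = 0.00302
  b term: (1×0.0940)² = 0.00884
Total = 0.0119. Share from b = 0.00884/0.0119 = 0.745.

74.5%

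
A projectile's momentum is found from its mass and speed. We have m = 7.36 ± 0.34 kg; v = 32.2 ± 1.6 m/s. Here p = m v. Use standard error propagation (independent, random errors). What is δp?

16.1 kg·m/s

Each factor contributes (exponent × relative error)² to (δp/p)²:
  (1·δm/m)² = (1×0.0462)² = 0.00213;  (1·δv/v)² = (1×0.0497)² = 0.00247
δp/p = √(0.00460) = 0.0678
p = 237 kg·m/s, so δp = 0.0678 × 237 = 16.1 kg·m/s.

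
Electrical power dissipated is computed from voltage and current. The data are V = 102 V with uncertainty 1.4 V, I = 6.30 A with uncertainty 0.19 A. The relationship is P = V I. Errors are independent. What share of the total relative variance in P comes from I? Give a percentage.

(δP/P)² = (1·δV/V)² + (1·δI/I)²
  V term: (1×0.0137)² = 0.000188
  I term: (1×0.0302)² = 0.000910
Total = 0.00110. Share from I = 0.000910/0.00110 = 0.828.

82.8%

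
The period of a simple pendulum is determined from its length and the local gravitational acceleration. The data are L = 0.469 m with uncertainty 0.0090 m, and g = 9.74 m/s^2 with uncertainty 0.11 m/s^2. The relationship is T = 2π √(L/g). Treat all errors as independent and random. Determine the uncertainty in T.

Relative error in a monomial: (δT/T)² = Σ (nᵢ · δxᵢ/xᵢ)².
  (½·δL/L)² = (0.5×0.0192)² = 9.21e-05;  (−½·δg/g)² = (-0.5×0.0113)² = 3.19e-05
δT/T = √(0.000124) = 0.0111
T = 1.38 s, so δT = 0.0111 × 1.38 = 0.0153 s.

0.0153 s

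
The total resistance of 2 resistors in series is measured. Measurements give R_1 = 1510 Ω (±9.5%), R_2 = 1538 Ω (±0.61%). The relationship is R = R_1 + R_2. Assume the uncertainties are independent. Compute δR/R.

R is a linear combination, so absolute uncertainties add in quadrature:
  (δR_1)² = 20600;  (δR_2)² = 88.0
δR = √(20700) = 144 Ω
R = 3048 Ω, so δR/R = 144/3048 = 0.0472.

0.0472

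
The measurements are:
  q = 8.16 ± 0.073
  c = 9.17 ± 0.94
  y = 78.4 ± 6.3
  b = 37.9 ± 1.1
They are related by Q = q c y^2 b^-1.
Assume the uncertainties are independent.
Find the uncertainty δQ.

2340

Since Q is a product/quotient, work with relative uncertainties:
  (1·δq/q)² = (1×0.00895)² = 8e-05;  (1·δc/c)² = (1×0.103)² = 0.0105;  (2·δy/y)² = (2×0.0804)² = 0.0258;  (-1·δb/b)² = (-1×0.0290)² = 0.000842
δQ/Q = √(0.0373) = 0.193
Q = 12100, so δQ = 0.193 × 12100 = 2340.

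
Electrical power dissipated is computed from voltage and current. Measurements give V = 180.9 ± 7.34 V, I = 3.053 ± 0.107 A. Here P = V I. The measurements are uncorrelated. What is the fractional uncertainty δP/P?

Products/powers → add relative errors in quadrature, weighted by exponent:
  (1·δV/V)² = (1×0.0406)² = 0.00165;  (1·δI/I)² = (1×0.0350)² = 0.00123
δP/P = √(0.00287) = 0.0536

0.0536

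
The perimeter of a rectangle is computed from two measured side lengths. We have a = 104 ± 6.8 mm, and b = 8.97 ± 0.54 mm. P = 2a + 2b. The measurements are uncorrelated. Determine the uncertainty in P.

For a sum/difference, combine absolute errors in quadrature:
  (2·δa)² = 185;  (2·δb)² = 1.17
δP = √(186) = 13.6 mm

13.6 mm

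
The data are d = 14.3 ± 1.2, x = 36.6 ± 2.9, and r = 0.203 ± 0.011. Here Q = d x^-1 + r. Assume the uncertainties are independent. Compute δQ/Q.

0.0782

Let p = d·x^-1 = 0.391. δp/p = √((1·δd/d)² + (-1·δx/x)²) = √(0.00704 + 0.00628) = 0.115, so δp = 0.0451.
Q = p + r: δQ = √(δp² + δr²) = √(0.00203 + 0.000121) = 0.0464
Q = 0.594, so δQ/Q = 0.0464/0.594 = 0.0782.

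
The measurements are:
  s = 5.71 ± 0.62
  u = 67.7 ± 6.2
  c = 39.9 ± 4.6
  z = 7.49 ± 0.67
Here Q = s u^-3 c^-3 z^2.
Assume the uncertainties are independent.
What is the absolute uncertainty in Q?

Q is a product of powers, so relative uncertainties combine in quadrature:
  (1·δs/s)² = (1×0.109)² = 0.0118;  (-3·δu/u)² = (-3×0.0916)² = 0.0755;  (-3·δc/c)² = (-3×0.115)² = 0.120;  (2·δz/z)² = (2×0.0895)² = 0.0320
δQ/Q = √(0.239) = 0.489
Q = 1.63e-08, so δQ = 0.489 × 1.63e-08 = 7.94e-09.

7.94e-09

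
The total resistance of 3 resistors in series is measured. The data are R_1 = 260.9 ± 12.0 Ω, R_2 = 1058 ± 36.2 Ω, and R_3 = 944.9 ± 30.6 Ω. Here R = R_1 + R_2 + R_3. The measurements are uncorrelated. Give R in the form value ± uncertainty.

Each term contributes (cᵢ δxᵢ)² to (δR)²:
  (δR_1)² = 144;  (δR_2)² = 1310;  (δR_3)² = 936
δR = √(2390) = 48.9 Ω
R = 2264 Ω.

2264 ± 48.9 Ω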